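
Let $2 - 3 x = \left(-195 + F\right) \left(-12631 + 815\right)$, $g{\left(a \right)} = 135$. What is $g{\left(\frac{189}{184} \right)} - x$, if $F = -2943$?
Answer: $\frac{37079011}{3} \approx 1.236 \cdot 10^{7}$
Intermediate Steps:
$x = - \frac{37078606}{3}$ ($x = \frac{2}{3} - \frac{\left(-195 - 2943\right) \left(-12631 + 815\right)}{3} = \frac{2}{3} - \frac{\left(-3138\right) \left(-11816\right)}{3} = \frac{2}{3} - 12359536 = - \frac{37078606}{3} \approx -1.236 \cdot 10^{7}$)
$g{\left(\frac{189}{184} \right)} - x = 135 - - \frac{37078606}{3} = 135 + \frac{37078606}{3} = \frac{37079011}{3}$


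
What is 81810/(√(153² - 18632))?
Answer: 81810*√4777/4777 ≈ 1183.7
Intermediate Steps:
81810/(√(153² - 18632)) = 81810/(√(23409 - 18632)) = 81810/(√4777) = 81810*(√4777/4777) = 81810*√4777/4777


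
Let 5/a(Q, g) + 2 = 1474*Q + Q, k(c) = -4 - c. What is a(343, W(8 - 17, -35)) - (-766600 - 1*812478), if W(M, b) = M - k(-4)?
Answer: 798891878999/505923 ≈ 1.5791e+6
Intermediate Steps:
W(M, b) = M (W(M, b) = M - (-4 - 1*(-4)) = M - (-4 + 4) = M - 1*0 = M + 0 = M)
a(Q, g) = 5/(-2 + 1475*Q) (a(Q, g) = 5/(-2 + (1474*Q + Q)) = 5/(-2 + 1475*Q))
a(343, W(8 - 17, -35)) - (-766600 - 1*812478) = 5/(-2 + 1475*343) - (-766600 - 1*812478) = 5/(-2 + 505925) - (-766600 - 812478) = 5/505923 - 1*(-1579078) = 5*(1/505923) + 1579078 = 5/505923 + 1579078 = 798891878999/505923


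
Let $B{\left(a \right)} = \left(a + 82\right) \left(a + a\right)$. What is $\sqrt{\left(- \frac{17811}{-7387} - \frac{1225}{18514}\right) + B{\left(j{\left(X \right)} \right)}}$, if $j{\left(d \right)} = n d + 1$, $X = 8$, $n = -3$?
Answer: $\frac{i \sqrt{50719055453390333814}}{136762918} \approx 52.074 i$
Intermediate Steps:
$j{\left(d \right)} = 1 - 3 d$ ($j{\left(d \right)} = - 3 d + 1 = 1 - 3 d$)
$B{\left(a \right)} = 2 a \left(82 + a\right)$ ($B{\left(a \right)} = \left(82 + a\right) 2 a = 2 a \left(82 + a\right)$)
$\sqrt{\left(- \frac{17811}{-7387} - \frac{1225}{18514}\right) + B{\left(j{\left(X \right)} \right)}} = \sqrt{\left(- \frac{17811}{-7387} - \frac{1225}{18514}\right) + 2 \left(1 - 24\right) \left(82 + \left(1 - 24\right)\right)} = \sqrt{\left(\left(-17811\right) \left(- \frac{1}{7387}\right) - \frac{1225}{18514}\right) + 2 \left(1 - 24\right) \left(82 + \left(1 - 24\right)\right)} = \sqrt{\left(\frac{17811}{7387} - \frac{1225}{18514}\right) + 2 \left(-23\right) \left(82 - 23\right)} = \sqrt{\frac{320703779}{136762918} + 2 \left(-23\right) 59} = \sqrt{\frac{320703779}{136762918} - 2714} = \sqrt{- \frac{370853855673}{136762918}} = \frac{i \sqrt{50719055453390333814}}{136762918}$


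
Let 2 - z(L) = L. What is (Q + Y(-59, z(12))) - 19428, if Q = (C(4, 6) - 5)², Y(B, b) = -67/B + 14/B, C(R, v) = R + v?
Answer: -1144724/59 ≈ -19402.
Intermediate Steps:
z(L) = 2 - L
Y(B, b) = -53/B
Q = 25 (Q = ((4 + 6) - 5)² = (10 - 5)² = 5² = 25)
(Q + Y(-59, z(12))) - 19428 = (25 - 53/(-59)) - 19428 = (25 - 53*(-1/59)) - 19428 = (25 + 53/59) - 19428 = 1528/59 - 19428 = -1144724/59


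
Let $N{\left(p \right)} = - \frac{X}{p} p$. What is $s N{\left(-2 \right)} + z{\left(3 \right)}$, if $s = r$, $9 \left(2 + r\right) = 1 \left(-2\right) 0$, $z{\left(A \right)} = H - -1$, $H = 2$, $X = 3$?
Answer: $9$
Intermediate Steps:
$z{\left(A \right)} = 3$ ($z{\left(A \right)} = 2 - -1 = 2 + 1 = 3$)
$N{\left(p \right)} = -3$ ($N{\left(p \right)} = - \frac{3}{p} p = -3$)
$r = -2$ ($r = -2 + \frac{1 \left(-2\right) 0}{9} = -2 + \frac{\left(-2\right) 0}{9} = -2 + \frac{1}{9} \cdot 0 = -2 + 0 = -2$)
$s = -2$
$s N{\left(-2 \right)} + z{\left(3 \right)} = \left(-2\right) \left(-3\right) + 3 = 6 + 3 = 9$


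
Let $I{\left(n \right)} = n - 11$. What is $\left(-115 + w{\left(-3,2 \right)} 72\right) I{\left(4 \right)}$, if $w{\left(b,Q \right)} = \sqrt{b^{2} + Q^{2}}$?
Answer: $805 - 504 \sqrt{13} \approx -1012.2$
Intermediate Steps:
$w{\left(b,Q \right)} = \sqrt{Q^{2} + b^{2}}$
$I{\left(n \right)} = -11 + n$ ($I{\left(n \right)} = n - 11 = -11 + n$)
$\left(-115 + w{\left(-3,2 \right)} 72\right) I{\left(4 \right)} = \left(-115 + \sqrt{2^{2} + \left(-3\right)^{2}} \cdot 72\right) \left(-11 + 4\right) = \left(-115 + \sqrt{4 + 9} \cdot 72\right) \left(-7\right) = \left(-115 + \sqrt{13} \cdot 72\right) \left(-7\right) = \left(-115 + 72 \sqrt{13}\right) \left(-7\right) = 805 - 504 \sqrt{13}$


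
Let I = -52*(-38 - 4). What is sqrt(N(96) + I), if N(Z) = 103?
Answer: sqrt(2287) ≈ 47.823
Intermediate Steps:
I = 2184 (I = -52*(-42) = 2184)
sqrt(N(96) + I) = sqrt(103 + 2184) = sqrt(2287)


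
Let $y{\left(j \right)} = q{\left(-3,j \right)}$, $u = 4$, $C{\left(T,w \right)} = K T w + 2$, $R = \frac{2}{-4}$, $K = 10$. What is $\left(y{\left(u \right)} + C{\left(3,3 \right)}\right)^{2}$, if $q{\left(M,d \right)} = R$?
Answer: $\frac{33489}{4} \approx 8372.3$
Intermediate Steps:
$R = - \frac{1}{2}$ ($R = 2 \left(- \frac{1}{4}\right) = - \frac{1}{2} \approx -0.5$)
$C{\left(T,w \right)} = 2 + 10 T w$ ($C{\left(T,w \right)} = 10 T w + 2 = 2 + 10 T w$)
$q{\left(M,d \right)} = - \frac{1}{2}$
$y{\left(j \right)} = - \frac{1}{2}$
$\left(y{\left(u \right)} + C{\left(3,3 \right)}\right)^{2} = \left(- \frac{1}{2} + \left(2 + 10 \cdot 3 \cdot 3\right)\right)^{2} = \left(- \frac{1}{2} + \left(2 + 90\right)\right)^{2} = \left(- \frac{1}{2} + 92\right)^{2} = \left(\frac{183}{2}\right)^{2} = \frac{33489}{4}$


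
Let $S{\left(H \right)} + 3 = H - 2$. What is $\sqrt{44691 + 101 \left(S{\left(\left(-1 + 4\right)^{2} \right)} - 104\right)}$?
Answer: $\sqrt{34591} \approx 185.99$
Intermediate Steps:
$S{\left(H \right)} = -5 + H$ ($S{\left(H \right)} = -3 + \left(H - 2\right) = -3 + \left(-2 + H\right) = -5 + H$)
$\sqrt{44691 + 101 \left(S{\left(\left(-1 + 4\right)^{2} \right)} - 104\right)} = \sqrt{44691 + 101 \left(\left(-5 + \left(-1 + 4\right)^{2}\right) - 104\right)} = \sqrt{44691 + 101 \left(\left(-5 + 3^{2}\right) - 104\right)} = \sqrt{44691 + 101 \left(\left(-5 + 9\right) - 104\right)} = \sqrt{44691 + 101 \left(4 - 104\right)} = \sqrt{44691 + 101 \left(-100\right)} = \sqrt{44691 - 10100} = \sqrt{34591}$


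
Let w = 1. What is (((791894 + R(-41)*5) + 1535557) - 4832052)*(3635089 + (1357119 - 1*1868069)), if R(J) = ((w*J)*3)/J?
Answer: -7824674801454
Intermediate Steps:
R(J) = 3 (R(J) = ((1*J)*3)/J = (J*3)/J = (3*J)/J = 3)
(((791894 + R(-41)*5) + 1535557) - 4832052)*(3635089 + (1357119 - 1*1868069)) = (((791894 + 3*5) + 1535557) - 4832052)*(3635089 + (1357119 - 1*1868069)) = (((791894 + 15) + 1535557) - 4832052)*(3635089 + (1357119 - 1868069)) = ((791909 + 1535557) - 4832052)*(3635089 - 510950) = (2327466 - 4832052)*3124139 = -2504586*3124139 = -7824674801454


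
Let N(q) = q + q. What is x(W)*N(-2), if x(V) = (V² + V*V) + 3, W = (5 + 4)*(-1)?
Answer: -660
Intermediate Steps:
W = -9 (W = 9*(-1) = -9)
x(V) = 3 + 2*V² (x(V) = (V² + V²) + 3 = 2*V² + 3 = 3 + 2*V²)
N(q) = 2*q
x(W)*N(-2) = (3 + 2*(-9)²)*(2*(-2)) = (3 + 2*81)*(-4) = (3 + 162)*(-4) = 165*(-4) = -660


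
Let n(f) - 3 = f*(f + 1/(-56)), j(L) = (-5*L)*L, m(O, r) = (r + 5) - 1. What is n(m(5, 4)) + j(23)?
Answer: -18047/7 ≈ -2578.1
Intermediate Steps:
m(O, r) = 4 + r (m(O, r) = (5 + r) - 1 = 4 + r)
j(L) = -5*L²
n(f) = 3 + f*(-1/56 + f) (n(f) = 3 + f*(f + 1/(-56)) = 3 + f*(f - 1/56) = 3 + f*(-1/56 + f))
n(m(5, 4)) + j(23) = (3 + (4 + 4)² - (4 + 4)/56) - 5*23² = (3 + 8² - 1/56*8) - 5*529 = (3 + 64 - ⅐) - 2645 = 468/7 - 2645 = -18047/7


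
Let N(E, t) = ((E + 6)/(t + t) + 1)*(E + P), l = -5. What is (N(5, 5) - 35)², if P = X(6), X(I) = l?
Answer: 1225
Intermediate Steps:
X(I) = -5
P = -5
N(E, t) = (1 + (6 + E)/(2*t))*(-5 + E) (N(E, t) = ((E + 6)/(t + t) + 1)*(E - 5) = ((6 + E)/((2*t)) + 1)*(-5 + E) = ((6 + E)*(1/(2*t)) + 1)*(-5 + E) = ((6 + E)/(2*t) + 1)*(-5 + E) = (1 + (6 + E)/(2*t))*(-5 + E))
(N(5, 5) - 35)² = ((½)*(-30 + 5 + 5² + 2*5*(-5 + 5))/5 - 35)² = ((½)*(⅕)*(-30 + 5 + 25 + 2*5*0) - 35)² = ((½)*(⅕)*(-30 + 5 + 25 + 0) - 35)² = ((½)*(⅕)*0 - 35)² = (0 - 35)² = (-35)² = 1225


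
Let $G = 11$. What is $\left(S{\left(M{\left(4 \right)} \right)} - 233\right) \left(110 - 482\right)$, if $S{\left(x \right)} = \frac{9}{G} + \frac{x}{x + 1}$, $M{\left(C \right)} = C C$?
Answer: $\frac{16086024}{187} \approx 86022.0$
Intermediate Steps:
$M{\left(C \right)} = C^{2}$
$S{\left(x \right)} = \frac{9}{11} + \frac{x}{1 + x}$ ($S{\left(x \right)} = \frac{9}{11} + \frac{x}{x + 1} = 9 \cdot \frac{1}{11} + \frac{x}{1 + x} = \frac{9}{11} + \frac{x}{1 + x}$)
$\left(S{\left(M{\left(4 \right)} \right)} - 233\right) \left(110 - 482\right) = \left(\frac{9 + 20 \cdot 4^{2}}{11 \left(1 + 4^{2}\right)} - 233\right) \left(110 - 482\right) = \left(\frac{9 + 20 \cdot 16}{11 \left(1 + 16\right)} - 233\right) \left(-372\right) = \left(\frac{9 + 320}{11 \cdot 17} - 233\right) \left(-372\right) = \left(\frac{1}{11} \cdot \frac{1}{17} \cdot 329 - 233\right) \left(-372\right) = \left(\frac{329}{187} - 233\right) \left(-372\right) = \left(- \frac{43242}{187}\right) \left(-372\right) = \frac{16086024}{187}$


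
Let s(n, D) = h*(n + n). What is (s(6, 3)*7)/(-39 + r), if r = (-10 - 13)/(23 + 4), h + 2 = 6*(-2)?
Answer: 7938/269 ≈ 29.509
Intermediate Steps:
h = -14 (h = -2 + 6*(-2) = -2 - 12 = -14)
s(n, D) = -28*n (s(n, D) = -14*(n + n) = -28*n)
r = -23/27 ≈ -0.85185
(s(6, 3)*7)/(-39 + r) = (-28*6*7)/(-39 - 23/27) = (-168*7)/(-1076/27) = -1176*(-27/1076) = 7938/269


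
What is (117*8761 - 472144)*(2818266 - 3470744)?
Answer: -360750518854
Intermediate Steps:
(117*8761 - 472144)*(2818266 - 3470744) = (1025037 - 472144)*(-652478) = 552893*(-652478) = -360750518854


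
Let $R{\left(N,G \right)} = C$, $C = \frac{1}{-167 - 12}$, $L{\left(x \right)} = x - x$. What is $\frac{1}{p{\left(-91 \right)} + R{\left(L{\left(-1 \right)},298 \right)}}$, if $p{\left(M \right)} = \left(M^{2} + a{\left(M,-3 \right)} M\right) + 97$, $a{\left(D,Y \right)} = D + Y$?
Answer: $\frac{179}{3030827} \approx 5.906 \cdot 10^{-5}$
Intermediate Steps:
$L{\left(x \right)} = 0$
$p{\left(M \right)} = 97 + M^{2} + M \left(-3 + M\right)$ ($p{\left(M \right)} = \left(M^{2} + \left(M - 3\right) M\right) + 97 = \left(M^{2} + \left(-3 + M\right) M\right) + 97 = \left(M^{2} + M \left(-3 + M\right)\right) + 97 = 97 + M^{2} + M \left(-3 + M\right)$)
$C = - \frac{1}{179}$ ($C = \frac{1}{-179} = - \frac{1}{179} \approx -0.0055866$)
$R{\left(N,G \right)} = - \frac{1}{179}$
$\frac{1}{p{\left(-91 \right)} + R{\left(L{\left(-1 \right)},298 \right)}} = \frac{1}{\left(97 + \left(-91\right)^{2} - 91 \left(-3 - 91\right)\right) - \frac{1}{179}} = \frac{1}{\left(97 + 8281 - -8554\right) - \frac{1}{179}} = \frac{1}{\left(97 + 8281 + 8554\right) - \frac{1}{179}} = \frac{1}{16932 - \frac{1}{179}} = \frac{1}{\frac{3030827}{179}} = \frac{179}{3030827}$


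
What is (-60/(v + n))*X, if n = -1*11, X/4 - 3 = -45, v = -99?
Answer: -1008/11 ≈ -91.636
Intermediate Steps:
X = -168 (X = 12 + 4*(-45) = 12 - 180 = -168)
n = -11
(-60/(v + n))*X = -60/(-99 - 11)*(-168) = -60/(-110)*(-168) = -60*(-1/110)*(-168) = (6/11)*(-168) = -1008/11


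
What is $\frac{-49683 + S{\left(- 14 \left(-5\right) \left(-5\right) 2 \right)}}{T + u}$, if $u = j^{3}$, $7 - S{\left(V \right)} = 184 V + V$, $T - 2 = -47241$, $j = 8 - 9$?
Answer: $- \frac{9978}{5905} \approx -1.6898$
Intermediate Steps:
$j = -1$ ($j = 8 - 9 = -1$)
$T = -47239$ ($T = 2 - 47241 = -47239$)
$S{\left(V \right)} = 7 - 185 V$ ($S{\left(V \right)} = 7 - \left(184 V + V\right) = 7 - 185 V$)
$u = -1$ ($u = \left(-1\right)^{3} = -1$)
$\frac{-49683 + S{\left(- 14 \left(-5\right) \left(-5\right) 2 \right)}}{T + u} = \frac{-49683 - \left(-7 + 185 \left(- 14 \left(-5\right) \left(-5\right) 2\right)\right)}{-47239 - 1} = \frac{-49683 - \left(-7 + 185 \left(- 14 \cdot 25 \cdot 2\right)\right)}{-47240} = \left(-49683 - \left(-7 + 185 \left(\left(-14\right) 50\right)\right)\right) \left(- \frac{1}{47240}\right) = \left(-49683 + \left(7 - -129500\right)\right) \left(- \frac{1}{47240}\right) = \left(-49683 + \left(7 + 129500\right)\right) \left(- \frac{1}{47240}\right) = \left(-49683 + 129507\right) \left(- \frac{1}{47240}\right) = 79824 \left(- \frac{1}{47240}\right) = - \frac{9978}{5905}$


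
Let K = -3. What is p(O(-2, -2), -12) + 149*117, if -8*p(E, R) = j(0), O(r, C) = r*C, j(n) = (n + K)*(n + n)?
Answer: 17433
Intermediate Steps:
j(n) = 2*n*(-3 + n) (j(n) = (n - 3)*(n + n) = (-3 + n)*(2*n) = 2*n*(-3 + n))
O(r, C) = C*r
p(E, R) = 0 (p(E, R) = -0*(-3 + 0)/4 = -0*(-3)/4 = -⅛*0 = 0)
p(O(-2, -2), -12) + 149*117 = 0 + 149*117 = 0 + 17433 = 17433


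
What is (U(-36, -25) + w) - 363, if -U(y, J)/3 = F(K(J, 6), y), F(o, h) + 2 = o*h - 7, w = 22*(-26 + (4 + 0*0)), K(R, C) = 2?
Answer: -604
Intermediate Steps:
w = -484 (w = 22*(-26 + (4 + 0)) = 22*(-26 + 4) = 22*(-22) = -484)
F(o, h) = -9 + h*o (F(o, h) = -2 + (o*h - 7) = -2 + (h*o - 7) = -2 + (-7 + h*o) = -9 + h*o)
U(y, J) = 27 - 6*y (U(y, J) = -3*(-9 + y*2) = -3*(-9 + 2*y) = 27 - 6*y)
(U(-36, -25) + w) - 363 = ((27 - 6*(-36)) - 484) - 363 = ((27 + 216) - 484) - 363 = (243 - 484) - 363 = -241 - 363 = -604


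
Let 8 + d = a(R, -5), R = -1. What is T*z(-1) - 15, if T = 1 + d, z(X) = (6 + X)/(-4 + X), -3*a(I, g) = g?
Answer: -29/3 ≈ -9.6667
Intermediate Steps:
a(I, g) = -g/3
d = -19/3 (d = -8 - ⅓*(-5) = -8 + 5/3 = -19/3 ≈ -6.3333)
z(X) = (6 + X)/(-4 + X)
T = -16/3 (T = 1 - 19/3 = -16/3 ≈ -5.3333)
T*z(-1) - 15 = -16*(6 - 1)/(3*(-4 - 1)) - 15 = -16*5/(3*(-5)) - 15 = -(-16)*5/15 - 15 = -16/3*(-1) - 15 = 16/3 - 15 = -29/3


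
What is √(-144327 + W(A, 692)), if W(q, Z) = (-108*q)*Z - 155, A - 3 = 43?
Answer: I*√3582338 ≈ 1892.7*I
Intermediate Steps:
A = 46 (A = 3 + 43 = 46)
W(q, Z) = -155 - 108*Z*q (W(q, Z) = -108*Z*q - 155 = -155 - 108*Z*q)
√(-144327 + W(A, 692)) = √(-144327 + (-155 - 108*692*46)) = √(-144327 + (-155 - 3437856)) = √(-144327 - 3438011) = √(-3582338) = I*√3582338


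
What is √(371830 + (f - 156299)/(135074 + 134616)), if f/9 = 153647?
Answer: 2*√1690283073257535/134845 ≈ 609.78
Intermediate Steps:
f = 1382823 (f = 9*153647 = 1382823)
√(371830 + (f - 156299)/(135074 + 134616)) = √(371830 + (1382823 - 156299)/(135074 + 134616)) = √(371830 + 1226524/269690) = √(371830 + 1226524*(1/269690)) = √(371830 + 613262/134845) = √(50140029612/134845) = 2*√1690283073257535/134845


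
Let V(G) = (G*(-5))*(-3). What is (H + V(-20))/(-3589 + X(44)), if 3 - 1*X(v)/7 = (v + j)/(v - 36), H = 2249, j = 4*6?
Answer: -3898/7255 ≈ -0.53728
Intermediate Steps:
j = 24
V(G) = 15*G (V(G) = -5*G*(-3) = 15*G)
X(v) = 21 - 7*(24 + v)/(-36 + v) (X(v) = 21 - 7*(v + 24)/(v - 36) = 21 - 7*(24 + v)/(-36 + v))
(H + V(-20))/(-3589 + X(44)) = (2249 + 15*(-20))/(-3589 + 14*(-66 + 44)/(-36 + 44)) = (2249 - 300)/(-3589 + 14*(-22)/8) = 1949/(-3589 + 14*(⅛)*(-22)) = 1949/(-3589 - 77/2) = 1949/(-7255/2) = 1949*(-2/7255) = -3898/7255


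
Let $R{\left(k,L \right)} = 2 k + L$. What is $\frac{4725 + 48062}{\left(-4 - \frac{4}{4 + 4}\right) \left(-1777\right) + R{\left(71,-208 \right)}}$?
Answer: $\frac{105574}{15861} \approx 6.6562$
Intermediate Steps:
$R{\left(k,L \right)} = L + 2 k$
$\frac{4725 + 48062}{\left(-4 - \frac{4}{4 + 4}\right) \left(-1777\right) + R{\left(71,-208 \right)}} = \frac{4725 + 48062}{\left(-4 - \frac{4}{4 + 4}\right) \left(-1777\right) + \left(-208 + 2 \cdot 71\right)} = \frac{52787}{\left(-4 - \frac{4}{8}\right) \left(-1777\right) + \left(-208 + 142\right)} = \frac{52787}{\left(-4 - \frac{1}{2}\right) \left(-1777\right) - 66} = \frac{52787}{\left(- \frac{9}{2}\right) \left(-1777\right) - 66} = \frac{52787}{\frac{15993}{2} - 66} = \frac{52787}{\frac{15861}{2}} = 52787 \cdot \frac{2}{15861} = \frac{105574}{15861}$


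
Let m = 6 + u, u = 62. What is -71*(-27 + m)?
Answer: -2911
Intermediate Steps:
m = 68 (m = 6 + 62 = 68)
-71*(-27 + m) = -71*(-27 + 68) = -71*41 = -2911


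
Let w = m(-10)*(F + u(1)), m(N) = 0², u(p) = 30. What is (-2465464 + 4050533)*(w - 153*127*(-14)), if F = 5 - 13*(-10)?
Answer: 431192660346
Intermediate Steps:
m(N) = 0
F = 135 (F = 5 + 130 = 135)
w = 0 (w = 0*(135 + 30) = 0*165 = 0)
(-2465464 + 4050533)*(w - 153*127*(-14)) = (-2465464 + 4050533)*(0 - 153*127*(-14)) = 1585069*(0 - 19431*(-14)) = 1585069*(0 + 272034) = 1585069*272034 = 431192660346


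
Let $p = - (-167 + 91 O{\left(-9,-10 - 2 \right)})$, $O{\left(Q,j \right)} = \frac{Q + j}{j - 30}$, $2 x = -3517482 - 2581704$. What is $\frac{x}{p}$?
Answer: $- \frac{2033062}{81} \approx -25100.0$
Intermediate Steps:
$x = -3049593$ ($x = \frac{-3517482 - 2581704}{2} = \frac{1}{2} \left(-6099186\right) = -3049593$)
$O{\left(Q,j \right)} = \frac{Q + j}{-30 + j}$
$p = \frac{243}{2}$ ($p = - (-167 + 91 \frac{-9 - 12}{-30 - 12}) = - (-167 + 91 \frac{1}{-42} \left(-21\right)) = - (-167 + 91 \left(\left(- \frac{1}{42}\right) \left(-21\right)\right)) = - (-167 + 91 \cdot \frac{1}{2}) = - (-167 + \frac{91}{2}) = \left(-1\right) \left(- \frac{243}{2}\right) = \frac{243}{2} \approx 121.5$)
$\frac{x}{p} = - \frac{3049593}{\frac{243}{2}} = \left(-3049593\right) \frac{2}{243} = - \frac{2033062}{81}$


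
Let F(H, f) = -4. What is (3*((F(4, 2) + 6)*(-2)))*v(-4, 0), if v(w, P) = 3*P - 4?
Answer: 48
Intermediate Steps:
v(w, P) = -4 + 3*P
(3*((F(4, 2) + 6)*(-2)))*v(-4, 0) = (3*((-4 + 6)*(-2)))*(-4 + 3*0) = (3*(2*(-2)))*(-4 + 0) = (3*(-4))*(-4) = -12*(-4) = 48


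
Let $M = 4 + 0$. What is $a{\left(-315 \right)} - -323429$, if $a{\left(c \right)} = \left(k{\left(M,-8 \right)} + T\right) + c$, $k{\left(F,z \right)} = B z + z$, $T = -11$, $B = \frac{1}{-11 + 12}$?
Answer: $323087$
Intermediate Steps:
$B = 1$ ($B = 1^{-1} = 1$)
$M = 4$
$k{\left(F,z \right)} = 2 z$ ($k{\left(F,z \right)} = 1 z + z = z + z = 2 z$)
$a{\left(c \right)} = -27 + c$ ($a{\left(c \right)} = \left(2 \left(-8\right) - 11\right) + c = \left(-16 - 11\right) + c = -27 + c$)
$a{\left(-315 \right)} - -323429 = \left(-27 - 315\right) - -323429 = -342 + 323429 = 323087$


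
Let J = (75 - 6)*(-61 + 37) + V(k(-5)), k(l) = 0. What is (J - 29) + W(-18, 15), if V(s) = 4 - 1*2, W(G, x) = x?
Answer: -1668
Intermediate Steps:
V(s) = 2 (V(s) = 4 - 2 = 2)
J = -1654 (J = (75 - 6)*(-61 + 37) + 2 = 69*(-24) + 2 = -1656 + 2 = -1654)
(J - 29) + W(-18, 15) = (-1654 - 29) + 15 = -1683 + 15 = -1668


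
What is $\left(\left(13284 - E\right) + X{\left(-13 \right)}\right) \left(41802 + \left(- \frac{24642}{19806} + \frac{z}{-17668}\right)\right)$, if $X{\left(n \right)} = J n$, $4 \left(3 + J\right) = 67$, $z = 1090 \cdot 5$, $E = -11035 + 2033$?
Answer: $\frac{107790022569299345}{116644136} \approx 9.2409 \cdot 10^{8}$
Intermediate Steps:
$E = -9002$
$z = 5450$
$J = \frac{55}{4}$ ($J = -3 + \frac{1}{4} \cdot 67 = -3 + \frac{67}{4} = \frac{55}{4} \approx 13.75$)
$X{\left(n \right)} = \frac{55 n}{4}$
$\left(\left(13284 - E\right) + X{\left(-13 \right)}\right) \left(41802 + \left(- \frac{24642}{19806} + \frac{z}{-17668}\right)\right) = \left(\left(13284 - -9002\right) + \frac{55}{4} \left(-13\right)\right) \left(41802 + \left(- \frac{24642}{19806} + \frac{5450}{-17668}\right)\right) = \left(\left(13284 + 9002\right) - \frac{715}{4}\right) \left(41802 + \left(\left(-24642\right) \frac{1}{19806} + 5450 \left(- \frac{1}{17668}\right)\right)\right) = \left(22286 - \frac{715}{4}\right) \left(41802 - \frac{45276463}{29161034}\right) = \frac{88429 \left(41802 - \frac{45276463}{29161034}\right)}{4} = \frac{88429}{4} \cdot \frac{1218944266805}{29161034} = \frac{107790022569299345}{116644136}$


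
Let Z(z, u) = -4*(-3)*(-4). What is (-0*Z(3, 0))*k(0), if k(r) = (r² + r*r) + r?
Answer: 0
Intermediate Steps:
Z(z, u) = -48 (Z(z, u) = 12*(-4) = -48)
k(r) = r + 2*r² (k(r) = (r² + r²) + r = 2*r² + r = r + 2*r²)
(-0*Z(3, 0))*k(0) = (-0*(-48))*(0*(1 + 2*0)) = (-2*0)*(0*(1 + 0)) = 0*(0*1) = 0*0 = 0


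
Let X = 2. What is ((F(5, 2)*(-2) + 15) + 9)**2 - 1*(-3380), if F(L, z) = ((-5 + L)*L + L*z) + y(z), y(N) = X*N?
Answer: 3396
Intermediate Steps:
y(N) = 2*N
F(L, z) = 2*z + L*z + L*(-5 + L) (F(L, z) = ((-5 + L)*L + L*z) + 2*z = (L*(-5 + L) + L*z) + 2*z = (L*z + L*(-5 + L)) + 2*z = 2*z + L*z + L*(-5 + L))
((F(5, 2)*(-2) + 15) + 9)**2 - 1*(-3380) = (((5**2 - 5*5 + 2*2 + 5*2)*(-2) + 15) + 9)**2 - 1*(-3380) = (((25 - 25 + 4 + 10)*(-2) + 15) + 9)**2 + 3380 = ((14*(-2) + 15) + 9)**2 + 3380 = ((-28 + 15) + 9)**2 + 3380 = (-13 + 9)**2 + 3380 = (-4)**2 + 3380 = 16 + 3380 = 3396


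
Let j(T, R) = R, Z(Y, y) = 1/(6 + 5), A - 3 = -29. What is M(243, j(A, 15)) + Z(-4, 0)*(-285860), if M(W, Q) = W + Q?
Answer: -283022/11 ≈ -25729.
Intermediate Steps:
A = -26 (A = 3 - 29 = -26)
Z(Y, y) = 1/11
M(W, Q) = Q + W
M(243, j(A, 15)) + Z(-4, 0)*(-285860) = (15 + 243) + (1/11)*(-285860) = 258 - 285860/11 = -283022/11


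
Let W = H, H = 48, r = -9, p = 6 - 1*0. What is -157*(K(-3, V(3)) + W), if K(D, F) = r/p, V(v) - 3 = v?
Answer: -14601/2 ≈ -7300.5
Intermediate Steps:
p = 6 (p = 6 + 0 = 6)
V(v) = 3 + v
W = 48
K(D, F) = -3/2 (K(D, F) = -9/6 = -9*1/6 = -3/2)
-157*(K(-3, V(3)) + W) = -157*(-3/2 + 48) = -157*93/2 = -14601/2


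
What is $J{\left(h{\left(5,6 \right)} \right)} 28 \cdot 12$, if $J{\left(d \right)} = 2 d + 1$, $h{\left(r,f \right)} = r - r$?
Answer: $336$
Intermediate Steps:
$h{\left(r,f \right)} = 0$
$J{\left(d \right)} = 1 + 2 d$
$J{\left(h{\left(5,6 \right)} \right)} 28 \cdot 12 = \left(1 + 2 \cdot 0\right) 28 \cdot 12 = \left(1 + 0\right) 28 \cdot 12 = 1 \cdot 28 \cdot 12 = 28 \cdot 12 = 336$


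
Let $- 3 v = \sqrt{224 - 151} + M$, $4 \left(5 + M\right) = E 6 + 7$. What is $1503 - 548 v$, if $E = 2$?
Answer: $\frac{4372}{3} + \frac{548 \sqrt{73}}{3} \approx 3018.0$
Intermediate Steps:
$M = - \frac{1}{4}$ ($M = -5 + \frac{2 \cdot 6 + 7}{4} = -5 + \frac{12 + 7}{4} = -5 + \frac{1}{4} \cdot 19 = -5 + \frac{19}{4} = - \frac{1}{4} \approx -0.25$)
$v = \frac{1}{12} - \frac{\sqrt{73}}{3}$ ($v = - \frac{\sqrt{224 - 151} - \frac{1}{4}}{3} = - \frac{\sqrt{73} - \frac{1}{4}}{3} = - \frac{- \frac{1}{4} + \sqrt{73}}{3} = \frac{1}{12} - \frac{\sqrt{73}}{3} \approx -2.7647$)
$1503 - 548 v = 1503 - 548 \left(\frac{1}{12} - \frac{\sqrt{73}}{3}\right) = 1503 - \left(\frac{137}{3} - \frac{548 \sqrt{73}}{3}\right) = \frac{4372}{3} + \frac{548 \sqrt{73}}{3}$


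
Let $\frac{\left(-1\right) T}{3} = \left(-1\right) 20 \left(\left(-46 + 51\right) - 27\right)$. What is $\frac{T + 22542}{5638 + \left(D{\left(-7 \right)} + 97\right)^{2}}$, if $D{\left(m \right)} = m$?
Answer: $\frac{10611}{6869} \approx 1.5448$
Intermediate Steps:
$T = -1320$ ($T = - 3 \left(-1\right) 20 \left(\left(-46 + 51\right) - 27\right) = - 3 \left(- 20 \left(5 - 27\right)\right) = - 3 \left(\left(-20\right) \left(-22\right)\right) = \left(-3\right) 440 = -1320$)
$\frac{T + 22542}{5638 + \left(D{\left(-7 \right)} + 97\right)^{2}} = \frac{-1320 + 22542}{5638 + \left(-7 + 97\right)^{2}} = \frac{21222}{5638 + 90^{2}} = \frac{21222}{5638 + 8100} = \frac{21222}{13738} = 21222 \cdot \frac{1}{13738} = \frac{10611}{6869}$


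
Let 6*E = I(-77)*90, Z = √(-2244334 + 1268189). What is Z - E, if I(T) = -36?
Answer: 540 + I*√976145 ≈ 540.0 + 988.0*I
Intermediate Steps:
Z = I*√976145 (Z = √(-976145) = I*√976145 ≈ 988.0*I)
E = -540 (E = (-36*90)/6 = (⅙)*(-3240) = -540)
Z - E = I*√976145 - 1*(-540) = I*√976145 + 540 = 540 + I*√976145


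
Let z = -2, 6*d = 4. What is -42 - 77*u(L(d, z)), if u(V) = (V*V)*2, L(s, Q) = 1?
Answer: -196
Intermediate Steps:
d = ⅔ (d = (⅙)*4 = ⅔ ≈ 0.66667)
u(V) = 2*V² (u(V) = V²*2 = 2*V²)
-42 - 77*u(L(d, z)) = -42 - 154*1² = -42 - 154 = -196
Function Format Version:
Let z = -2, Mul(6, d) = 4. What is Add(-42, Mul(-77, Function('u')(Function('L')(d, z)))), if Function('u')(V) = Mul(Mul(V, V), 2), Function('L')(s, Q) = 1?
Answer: -196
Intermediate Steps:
d = Rational(2, 3) (d = Mul(Rational(1, 6), 4) = Rational(2, 3) ≈ 0.66667)
Function('u')(V) = Mul(2, Pow(V, 2)) (Function('u')(V) = Mul(Pow(V, 2), 2) = Mul(2, Pow(V, 2)))
Add(-42, Mul(-77, Function('u')(Function('L')(d, z)))) = Add(-42, Mul(-77, Mul(2, Pow(1, 2)))) = Add(-42, Mul(-77, Mul(2, 1))) = Add(-42, Mul(-77, 2)) = Add(-42, -154) = -196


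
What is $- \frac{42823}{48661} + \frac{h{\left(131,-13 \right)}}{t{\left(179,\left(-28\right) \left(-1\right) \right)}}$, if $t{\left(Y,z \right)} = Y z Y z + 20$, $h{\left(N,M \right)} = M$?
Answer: $- \frac{1075721415565}{1222372300404} \approx -0.88003$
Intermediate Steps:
$t{\left(Y,z \right)} = 20 + Y^{2} z^{2}$ ($t{\left(Y,z \right)} = z Y^{2} z + 20 = Y^{2} z^{2} + 20 = 20 + Y^{2} z^{2}$)
$- \frac{42823}{48661} + \frac{h{\left(131,-13 \right)}}{t{\left(179,\left(-28\right) \left(-1\right) \right)}} = - \frac{42823}{48661} - \frac{13}{20 + 179^{2} \left(\left(-28\right) \left(-1\right)\right)^{2}} = \left(-42823\right) \frac{1}{48661} - \frac{13}{20 + 32041 \cdot 28^{2}} = - \frac{42823}{48661} - \frac{13}{20 + 32041 \cdot 784} = - \frac{42823}{48661} - \frac{13}{20 + 25120144} = - \frac{42823}{48661} - \frac{13}{25120164} = - \frac{1075721415565}{1222372300404}$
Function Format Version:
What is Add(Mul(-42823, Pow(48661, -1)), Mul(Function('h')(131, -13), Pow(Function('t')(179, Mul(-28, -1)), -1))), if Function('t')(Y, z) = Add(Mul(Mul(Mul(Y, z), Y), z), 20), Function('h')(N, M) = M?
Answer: Rational(-1075721415565, 1222372300404) ≈ -0.88003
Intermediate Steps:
Function('t')(Y, z) = Add(20, Mul(Pow(Y, 2), Pow(z, 2))) (Function('t')(Y, z) = Add(Mul(Mul(z, Pow(Y, 2)), z), 20) = Add(Mul(Pow(Y, 2), Pow(z, 2)), 20) = Add(20, Mul(Pow(Y, 2), Pow(z, 2))))
Add(Mul(-42823, Pow(48661, -1)), Mul(Function('h')(131, -13), Pow(Function('t')(179, Mul(-28, -1)), -1))) = Add(Mul(-42823, Pow(48661, -1)), Mul(-13, Pow(Add(20, Mul(Pow(179, 2), Pow(Mul(-28, -1), 2))), -1))) = Add(Mul(-42823, Rational(1, 48661)), Mul(-13, Pow(Add(20, Mul(32041, Pow(28, 2))), -1))) = Add(Rational(-42823, 48661), Mul(-13, Pow(Add(20, Mul(32041, 784)), -1))) = Add(Rational(-42823, 48661), Mul(-13, Pow(Add(20, 25120144), -1))) = Add(Rational(-42823, 48661), Mul(-13, Pow(25120164, -1))) = Add(Rational(-42823, 48661), Mul(-13, Rational(1, 25120164))) = Add(Rational(-42823, 48661), Rational(-13, 25120164)) = Rational(-1075721415565, 1222372300404)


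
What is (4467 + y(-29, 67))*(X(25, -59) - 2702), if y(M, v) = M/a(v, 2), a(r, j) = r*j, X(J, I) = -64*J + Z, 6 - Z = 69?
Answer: -2612666385/134 ≈ -1.9498e+7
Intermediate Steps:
Z = -63 (Z = 6 - 1*69 = 6 - 69 = -63)
X(J, I) = -63 - 64*J (X(J, I) = -64*J - 63 = -63 - 64*J)
a(r, j) = j*r
y(M, v) = M/(2*v) (y(M, v) = M/((2*v)) = M*(1/(2*v)) = M/(2*v))
(4467 + y(-29, 67))*(X(25, -59) - 2702) = (4467 + (½)*(-29)/67)*((-63 - 64*25) - 2702) = (4467 + (½)*(-29)*(1/67))*((-63 - 1600) - 2702) = (4467 - 29/134)*(-1663 - 2702) = (598549/134)*(-4365) = -2612666385/134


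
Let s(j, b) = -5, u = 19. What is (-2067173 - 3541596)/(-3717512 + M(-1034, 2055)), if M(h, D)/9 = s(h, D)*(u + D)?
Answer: 5608769/3810842 ≈ 1.4718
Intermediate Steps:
M(h, D) = -855 - 45*D (M(h, D) = 9*(-5*(19 + D)) = 9*(-95 - 5*D) = -855 - 45*D)
(-2067173 - 3541596)/(-3717512 + M(-1034, 2055)) = (-2067173 - 3541596)/(-3717512 + (-855 - 45*2055)) = -5608769/(-3717512 + (-855 - 92475)) = -5608769/(-3717512 - 93330) = -5608769/(-3810842) = -5608769*(-1/3810842) = 5608769/3810842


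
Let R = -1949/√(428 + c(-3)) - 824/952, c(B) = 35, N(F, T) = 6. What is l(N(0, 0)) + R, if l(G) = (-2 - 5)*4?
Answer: -3435/119 - 1949*√463/463 ≈ -119.44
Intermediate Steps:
l(G) = -28 (l(G) = -7*4 = -28)
R = -103/119 - 1949*√463/463 (R = -1949/√(428 + 35) - 824/952 = -1949*√463/463 - 824*1/952 = -1949*√463/463 - 103/119 = -103/119 - 1949*√463/463 ≈ -91.443)
l(N(0, 0)) + R = -28 + (-103/119 - 1949*√463/463) = -3435/119 - 1949*√463/463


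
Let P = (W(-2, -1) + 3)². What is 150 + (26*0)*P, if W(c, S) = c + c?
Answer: 150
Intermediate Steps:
W(c, S) = 2*c
P = 1 (P = (2*(-2) + 3)² = (-4 + 3)² = (-1)² = 1)
150 + (26*0)*P = 150 + (26*0)*1 = 150 + 0*1 = 150 + 0 = 150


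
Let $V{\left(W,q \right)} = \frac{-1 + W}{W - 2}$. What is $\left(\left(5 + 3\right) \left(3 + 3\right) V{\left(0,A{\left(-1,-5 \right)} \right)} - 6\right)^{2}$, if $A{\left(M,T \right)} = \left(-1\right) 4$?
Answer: $324$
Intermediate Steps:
$A{\left(M,T \right)} = -4$
$V{\left(W,q \right)} = \frac{-1 + W}{-2 + W}$
$\left(\left(5 + 3\right) \left(3 + 3\right) V{\left(0,A{\left(-1,-5 \right)} \right)} - 6\right)^{2} = \left(\left(5 + 3\right) \left(3 + 3\right) \frac{-1 + 0}{-2 + 0} - 6\right)^{2} = \left(8 \cdot 6 \frac{1}{-2} \left(-1\right) + \left(-56 + 50\right)\right)^{2} = \left(8 \cdot 6 \left(\left(- \frac{1}{2}\right) \left(-1\right)\right) - 6\right)^{2} = \left(8 \cdot 6 \cdot \frac{1}{2} - 6\right)^{2} = \left(8 \cdot 3 - 6\right)^{2} = \left(24 - 6\right)^{2} = 18^{2} = 324$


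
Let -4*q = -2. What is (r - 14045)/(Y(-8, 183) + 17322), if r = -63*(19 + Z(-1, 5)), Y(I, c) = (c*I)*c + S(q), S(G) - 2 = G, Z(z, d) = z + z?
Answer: 30232/501175 ≈ 0.060322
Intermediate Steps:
q = ½ (q = -¼*(-2) = ½ ≈ 0.50000)
Z(z, d) = 2*z
S(G) = 2 + G
Y(I, c) = 5/2 + I*c² (Y(I, c) = (c*I)*c + (2 + ½) = (I*c)*c + 5/2 = I*c² + 5/2 = 5/2 + I*c²)
r = -1071 (r = -63*(19 + 2*(-1)) = -63*(19 - 2) = -63*17 = -1071)
(r - 14045)/(Y(-8, 183) + 17322) = (-1071 - 14045)/((5/2 - 8*183²) + 17322) = -15116/((5/2 - 8*33489) + 17322) = -15116/((5/2 - 267912) + 17322) = -15116/(-535819/2 + 17322) = -15116/(-501175/2) = -15116*(-2/501175) = 30232/501175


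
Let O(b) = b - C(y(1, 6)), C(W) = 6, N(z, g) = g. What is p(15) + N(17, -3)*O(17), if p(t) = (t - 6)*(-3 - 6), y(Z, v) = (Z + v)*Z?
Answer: -114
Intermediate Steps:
y(Z, v) = Z*(Z + v)
p(t) = 54 - 9*t (p(t) = (-6 + t)*(-9) = 54 - 9*t)
O(b) = -6 + b (O(b) = b - 1*6 = b - 6 = -6 + b)
p(15) + N(17, -3)*O(17) = (54 - 9*15) - 3*(-6 + 17) = (54 - 135) - 3*11 = -81 - 33 = -114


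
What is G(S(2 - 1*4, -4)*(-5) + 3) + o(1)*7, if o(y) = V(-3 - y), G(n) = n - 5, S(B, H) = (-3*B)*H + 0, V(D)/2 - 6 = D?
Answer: 146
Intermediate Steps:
V(D) = 12 + 2*D
S(B, H) = -3*B*H (S(B, H) = -3*B*H + 0 = -3*B*H)
G(n) = -5 + n
o(y) = 6 - 2*y (o(y) = 12 + 2*(-3 - y) = 12 + (-6 - 2*y) = 6 - 2*y)
G(S(2 - 1*4, -4)*(-5) + 3) + o(1)*7 = (-5 + (-3*(2 - 1*4)*(-4)*(-5) + 3)) + (6 - 2*1)*7 = (-5 + (-3*(2 - 4)*(-4)*(-5) + 3)) + (6 - 2)*7 = (-5 + (-3*(-2)*(-4)*(-5) + 3)) + 4*7 = (-5 + (-24*(-5) + 3)) + 28 = (-5 + (120 + 3)) + 28 = (-5 + 123) + 28 = 118 + 28 = 146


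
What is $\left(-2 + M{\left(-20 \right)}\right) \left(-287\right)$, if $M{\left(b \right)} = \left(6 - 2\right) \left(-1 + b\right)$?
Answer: $24682$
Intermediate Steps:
$M{\left(b \right)} = -4 + 4 b$ ($M{\left(b \right)} = 4 \left(-1 + b\right) = -4 + 4 b$)
$\left(-2 + M{\left(-20 \right)}\right) \left(-287\right) = \left(-2 + \left(-4 + 4 \left(-20\right)\right)\right) \left(-287\right) = \left(-2 - 84\right) \left(-287\right) = \left(-86\right) \left(-287\right) = 24682$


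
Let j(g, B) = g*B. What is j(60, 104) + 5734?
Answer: 11974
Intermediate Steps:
j(g, B) = B*g
j(60, 104) + 5734 = 104*60 + 5734 = 6240 + 5734 = 11974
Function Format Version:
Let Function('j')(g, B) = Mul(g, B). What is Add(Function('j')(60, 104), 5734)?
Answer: 11974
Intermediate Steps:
Function('j')(g, B) = Mul(B, g)
Add(Function('j')(60, 104), 5734) = Add(Mul(104, 60), 5734) = Add(6240, 5734) = 11974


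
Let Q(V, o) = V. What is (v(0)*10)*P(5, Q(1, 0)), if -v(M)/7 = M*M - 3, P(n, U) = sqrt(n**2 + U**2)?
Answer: 210*sqrt(26) ≈ 1070.8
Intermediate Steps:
P(n, U) = sqrt(U**2 + n**2)
v(M) = 21 - 7*M**2 (v(M) = -7*(M*M - 3) = -7*(M**2 - 3) = -7*(-3 + M**2) = 21 - 7*M**2)
(v(0)*10)*P(5, Q(1, 0)) = ((21 - 7*0**2)*10)*sqrt(1**2 + 5**2) = ((21 - 7*0)*10)*sqrt(1 + 25) = ((21 + 0)*10)*sqrt(26) = (21*10)*sqrt(26) = 210*sqrt(26)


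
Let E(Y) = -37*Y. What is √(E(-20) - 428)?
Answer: 2*√78 ≈ 17.664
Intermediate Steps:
√(E(-20) - 428) = √(-37*(-20) - 428) = √(740 - 428) = √312 = 2*√78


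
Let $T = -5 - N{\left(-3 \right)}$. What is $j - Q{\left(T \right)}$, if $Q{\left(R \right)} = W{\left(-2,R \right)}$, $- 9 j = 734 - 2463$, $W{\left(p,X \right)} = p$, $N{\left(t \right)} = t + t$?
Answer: $\frac{1747}{9} \approx 194.11$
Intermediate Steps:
$N{\left(t \right)} = 2 t$
$T = 1$ ($T = -5 - 2 \left(-3\right) = -5 - -6 = -5 + 6 = 1$)
$j = \frac{1729}{9}$ ($j = - \frac{734 - 2463}{9} = \left(- \frac{1}{9}\right) \left(-1729\right) = \frac{1729}{9} \approx 192.11$)
$Q{\left(R \right)} = -2$
$j - Q{\left(T \right)} = \frac{1729}{9} - -2 = \frac{1729}{9} + 2 = \frac{1747}{9}$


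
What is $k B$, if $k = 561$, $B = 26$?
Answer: $14586$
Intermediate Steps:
$k B = 561 \cdot 26 = 14586$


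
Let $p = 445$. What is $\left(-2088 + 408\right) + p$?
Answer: $-1235$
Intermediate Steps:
$\left(-2088 + 408\right) + p = \left(-2088 + 408\right) + 445 = -1680 + 445 = -1235$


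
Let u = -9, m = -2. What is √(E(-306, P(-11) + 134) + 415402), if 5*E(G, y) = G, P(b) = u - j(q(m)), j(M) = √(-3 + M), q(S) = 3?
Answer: 4*√648970/5 ≈ 644.47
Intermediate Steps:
P(b) = -9 (P(b) = -9 - √(-3 + 3) = -9 - √0 = -9 - 1*0 = -9 + 0 = -9)
E(G, y) = G/5
√(E(-306, P(-11) + 134) + 415402) = √((⅕)*(-306) + 415402) = √(-306/5 + 415402) = √(2076704/5) = 4*√648970/5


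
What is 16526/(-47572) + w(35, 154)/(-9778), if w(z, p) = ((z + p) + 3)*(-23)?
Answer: 12121681/116289754 ≈ 0.10424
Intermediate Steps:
w(z, p) = -69 - 23*p - 23*z (w(z, p) = ((p + z) + 3)*(-23) = (3 + p + z)*(-23) = -69 - 23*p - 23*z)
16526/(-47572) + w(35, 154)/(-9778) = 16526/(-47572) + (-69 - 23*154 - 23*35)/(-9778) = 16526*(-1/47572) + (-69 - 3542 - 805)*(-1/9778) = -8263/23786 - 4416*(-1/9778) = -8263/23786 + 2208/4889 = 12121681/116289754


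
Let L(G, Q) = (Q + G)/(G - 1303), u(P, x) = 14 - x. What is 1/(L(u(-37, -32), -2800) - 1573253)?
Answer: -419/659192089 ≈ -6.3563e-7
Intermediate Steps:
L(G, Q) = (G + Q)/(-1303 + G)
1/(L(u(-37, -32), -2800) - 1573253) = 1/(((14 - 1*(-32)) - 2800)/(-1303 + (14 - 1*(-32))) - 1573253) = 1/(((14 + 32) - 2800)/(-1303 + (14 + 32)) - 1573253) = 1/((46 - 2800)/(-1303 + 46) - 1573253) = 1/(-2754/(-1257) - 1573253) = 1/(-1/1257*(-2754) - 1573253) = 1/(918/419 - 1573253) = 1/(-659192089/419) = -419/659192089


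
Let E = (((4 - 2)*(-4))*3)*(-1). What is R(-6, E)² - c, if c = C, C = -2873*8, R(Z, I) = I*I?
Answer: 354760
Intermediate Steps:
E = 24 (E = ((2*(-4))*3)*(-1) = -8*3*(-1) = -24*(-1) = 24)
R(Z, I) = I²
C = -22984
c = -22984
R(-6, E)² - c = (24²)² - 1*(-22984) = 576² + 22984 = 331776 + 22984 = 354760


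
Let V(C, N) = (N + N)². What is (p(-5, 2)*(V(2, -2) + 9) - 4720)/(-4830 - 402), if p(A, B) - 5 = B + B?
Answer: 4495/5232 ≈ 0.85914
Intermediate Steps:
V(C, N) = 4*N² (V(C, N) = (2*N)² = 4*N²)
p(A, B) = 5 + 2*B (p(A, B) = 5 + (B + B) = 5 + 2*B)
(p(-5, 2)*(V(2, -2) + 9) - 4720)/(-4830 - 402) = ((5 + 2*2)*(4*(-2)² + 9) - 4720)/(-4830 - 402) = ((5 + 4)*(4*4 + 9) - 4720)/(-5232) = (9*(16 + 9) - 4720)*(-1/5232) = (9*25 - 4720)*(-1/5232) = (225 - 4720)*(-1/5232) = -4495*(-1/5232) = 4495/5232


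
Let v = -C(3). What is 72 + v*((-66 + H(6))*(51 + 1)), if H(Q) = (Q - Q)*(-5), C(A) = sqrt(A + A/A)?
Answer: 6936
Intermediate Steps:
C(A) = sqrt(1 + A) (C(A) = sqrt(A + 1) = sqrt(1 + A))
H(Q) = 0 (H(Q) = 0*(-5) = 0)
v = -2 (v = -sqrt(1 + 3) = -sqrt(4) = -1*2 = -2)
72 + v*((-66 + H(6))*(51 + 1)) = 72 - 2*(-66 + 0)*(51 + 1) = 72 - (-132)*52 = 72 - 2*(-3432) = 72 + 6864 = 6936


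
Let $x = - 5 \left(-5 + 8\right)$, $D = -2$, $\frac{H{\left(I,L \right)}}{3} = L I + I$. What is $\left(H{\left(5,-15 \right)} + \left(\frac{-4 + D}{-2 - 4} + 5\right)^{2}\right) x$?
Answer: $2610$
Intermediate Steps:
$H{\left(I,L \right)} = 3 I + 3 I L$ ($H{\left(I,L \right)} = 3 \left(L I + I\right) = 3 \left(I L + I\right) = 3 \left(I + I L\right) = 3 I + 3 I L$)
$x = -15$ ($x = \left(-5\right) 3 = -15$)
$\left(H{\left(5,-15 \right)} + \left(\frac{-4 + D}{-2 - 4} + 5\right)^{2}\right) x = \left(3 \cdot 5 \left(1 - 15\right) + \left(\frac{-4 - 2}{-2 - 4} + 5\right)^{2}\right) \left(-15\right) = \left(3 \cdot 5 \left(-14\right) + \left(- \frac{6}{-6} + 5\right)^{2}\right) \left(-15\right) = \left(-210 + \left(\left(-6\right) \left(- \frac{1}{6}\right) + 5\right)^{2}\right) \left(-15\right) = \left(-210 + \left(1 + 5\right)^{2}\right) \left(-15\right) = \left(-210 + 6^{2}\right) \left(-15\right) = \left(-210 + 36\right) \left(-15\right) = \left(-174\right) \left(-15\right) = 2610$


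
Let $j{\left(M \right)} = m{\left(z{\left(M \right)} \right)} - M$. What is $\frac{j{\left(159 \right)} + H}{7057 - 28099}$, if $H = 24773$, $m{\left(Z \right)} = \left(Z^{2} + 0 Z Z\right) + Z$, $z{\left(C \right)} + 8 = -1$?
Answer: $- \frac{12343}{10521} \approx -1.1732$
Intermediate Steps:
$z{\left(C \right)} = -9$ ($z{\left(C \right)} = -8 - 1 = -9$)
$m{\left(Z \right)} = Z + Z^{2}$ ($m{\left(Z \right)} = \left(Z^{2} + 0 Z\right) + Z = \left(Z^{2} + 0\right) + Z = Z^{2} + Z = Z + Z^{2}$)
$j{\left(M \right)} = 72 - M$ ($j{\left(M \right)} = - 9 \left(1 - 9\right) - M = \left(-9\right) \left(-8\right) - M = 72 - M$)
$\frac{j{\left(159 \right)} + H}{7057 - 28099} = \frac{\left(72 - 159\right) + 24773}{7057 - 28099} = \frac{\left(72 - 159\right) + 24773}{-21042} = \left(-87 + 24773\right) \left(- \frac{1}{21042}\right) = 24686 \left(- \frac{1}{21042}\right) = - \frac{12343}{10521}$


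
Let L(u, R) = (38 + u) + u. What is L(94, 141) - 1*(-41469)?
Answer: 41695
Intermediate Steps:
L(u, R) = 38 + 2*u
L(94, 141) - 1*(-41469) = (38 + 2*94) - 1*(-41469) = (38 + 188) + 41469 = 226 + 41469 = 41695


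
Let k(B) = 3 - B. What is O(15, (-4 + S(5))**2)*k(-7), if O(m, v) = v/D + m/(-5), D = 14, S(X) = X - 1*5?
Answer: -130/7 ≈ -18.571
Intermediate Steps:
S(X) = -5 + X (S(X) = X - 5 = -5 + X)
O(m, v) = -m/5 + v/14 (O(m, v) = v/14 + m/(-5) = v*(1/14) + m*(-1/5) = v/14 - m/5 = -m/5 + v/14)
O(15, (-4 + S(5))**2)*k(-7) = (-1/5*15 + (-4 + (-5 + 5))**2/14)*(3 - 1*(-7)) = (-3 + (-4 + 0)**2/14)*(3 + 7) = (-3 + (1/14)*(-4)**2)*10 = (-3 + (1/14)*16)*10 = (-3 + 8/7)*10 = -13/7*10 = -130/7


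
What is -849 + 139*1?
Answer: -710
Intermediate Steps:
-849 + 139*1 = -849 + 139 = -710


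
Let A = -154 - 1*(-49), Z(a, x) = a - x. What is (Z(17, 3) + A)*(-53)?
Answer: 4823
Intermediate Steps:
A = -105 (A = -154 + 49 = -105)
(Z(17, 3) + A)*(-53) = ((17 - 1*3) - 105)*(-53) = ((17 - 3) - 105)*(-53) = (14 - 105)*(-53) = -91*(-53) = 4823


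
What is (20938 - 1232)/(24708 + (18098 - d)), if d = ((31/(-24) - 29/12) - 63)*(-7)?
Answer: 472944/1016137 ≈ 0.46543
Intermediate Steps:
d = 11207/24 (d = ((31*(-1/24) - 29*1/12) - 63)*(-7) = ((-31/24 - 29/12) - 63)*(-7) = (-89/24 - 63)*(-7) = -1601/24*(-7) = 11207/24 ≈ 466.96)
(20938 - 1232)/(24708 + (18098 - d)) = (20938 - 1232)/(24708 + (18098 - 1*11207/24)) = 19706/(24708 + (18098 - 11207/24)) = 19706/(24708 + 423145/24) = 19706/(1016137/24) = 19706*(24/1016137) = 472944/1016137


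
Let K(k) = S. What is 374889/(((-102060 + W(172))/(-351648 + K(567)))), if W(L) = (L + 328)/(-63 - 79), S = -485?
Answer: 9372765964827/7246510 ≈ 1.2934e+6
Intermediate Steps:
K(k) = -485
W(L) = -164/71 - L/142 (W(L) = (328 + L)/(-142) = (328 + L)*(-1/142) = -164/71 - L/142)
374889/(((-102060 + W(172))/(-351648 + K(567)))) = 374889/(((-102060 + (-164/71 - 1/142*172))/(-351648 - 485))) = 374889/(((-102060 + (-164/71 - 86/71))/(-352133))) = 374889/(((-102060 - 250/71)*(-1/352133))) = 374889/((-7246510/71*(-1/352133))) = 374889/(7246510/25001443) = 374889*(25001443/7246510) = 9372765964827/7246510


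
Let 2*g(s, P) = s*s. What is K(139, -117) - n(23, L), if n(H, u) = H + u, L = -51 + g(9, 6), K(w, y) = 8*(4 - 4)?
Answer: -25/2 ≈ -12.500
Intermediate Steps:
g(s, P) = s²/2 (g(s, P) = (s*s)/2 = s²/2)
K(w, y) = 0 (K(w, y) = 8*0 = 0)
L = -21/2 (L = -51 + (½)*9² = -51 + (½)*81 = -51 + 81/2 = -21/2 ≈ -10.500)
K(139, -117) - n(23, L) = 0 - (23 - 21/2) = 0 - 1*25/2 = 0 - 25/2 = -25/2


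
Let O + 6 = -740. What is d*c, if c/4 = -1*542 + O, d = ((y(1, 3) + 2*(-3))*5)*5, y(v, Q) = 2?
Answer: 515200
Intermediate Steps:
O = -746 (O = -6 - 740 = -746)
d = -100 (d = ((2 + 2*(-3))*5)*5 = ((2 - 6)*5)*5 = -4*5*5 = -20*5 = -100)
c = -5152 (c = 4*(-1*542 - 746) = 4*(-542 - 746) = 4*(-1288) = -5152)
d*c = -100*(-5152) = 515200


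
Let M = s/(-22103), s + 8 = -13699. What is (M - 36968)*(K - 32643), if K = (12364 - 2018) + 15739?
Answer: 5358476200326/22103 ≈ 2.4243e+8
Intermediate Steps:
s = -13707 (s = -8 - 13699 = -13707)
K = 26085 (K = 10346 + 15739 = 26085)
M = 13707/22103 (M = -13707/(-22103) = -13707*(-1/22103) = 13707/22103 ≈ 0.62014)
(M - 36968)*(K - 32643) = (13707/22103 - 36968)*(26085 - 32643) = -817089997/22103*(-6558) = 5358476200326/22103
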